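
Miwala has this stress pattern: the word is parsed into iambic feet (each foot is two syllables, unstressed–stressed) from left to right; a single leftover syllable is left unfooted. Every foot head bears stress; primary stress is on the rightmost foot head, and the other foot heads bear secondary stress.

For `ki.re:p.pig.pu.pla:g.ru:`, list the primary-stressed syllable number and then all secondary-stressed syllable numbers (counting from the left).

primary 6, secondary 2, 4

Parse left to right into iambic (σˈσ) feet: (ki.ˈre:p) (pig.ˈpu) (pla:g.ˈru:).
Foot heads (stressed positions): 2, 4, 6.
End Rule Rightmost: primary stress on the rightmost head = syllable 6.
Secondary stress on 2, 4: ki.ˌre:p.pig.ˌpu.pla:g.ˈru:.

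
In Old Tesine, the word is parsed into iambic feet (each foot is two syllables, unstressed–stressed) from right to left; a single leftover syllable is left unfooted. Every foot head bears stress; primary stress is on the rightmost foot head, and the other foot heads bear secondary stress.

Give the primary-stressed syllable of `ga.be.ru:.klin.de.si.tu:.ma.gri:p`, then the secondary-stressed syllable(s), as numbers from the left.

Parse right to left into iambic (σˈσ) feet: ga (be.ˈru:) (klin.ˈde) (si.ˈtu:) (ma.ˈgri:p). Syllable 1 is left unfooted.
Foot heads (stressed positions): 3, 5, 7, 9.
End Rule Rightmost: primary stress on the rightmost head = syllable 9.
Secondary stress on 3, 5, 7: ga.be.ˌru:.klin.ˌde.si.ˌtu:.ma.ˈgri:p.

primary 9, secondary 3, 5, 7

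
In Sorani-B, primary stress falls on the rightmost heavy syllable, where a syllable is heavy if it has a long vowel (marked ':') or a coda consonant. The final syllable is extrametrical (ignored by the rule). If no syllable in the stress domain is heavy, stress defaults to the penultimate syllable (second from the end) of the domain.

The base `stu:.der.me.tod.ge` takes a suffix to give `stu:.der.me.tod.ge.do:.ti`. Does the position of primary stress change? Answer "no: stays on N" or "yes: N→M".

Base `stu:.der.me.tod.ge` (5 syllables):
  The final syllable (5, ge) is extrametrical; the stress domain is syllables 1–4.
  Weights: 1 stu: H, 2 der H, 3 me L, 4 tod H.
  Heavy syllables in the domain: 1, 2, 4. The rightmost is syllable 4 (tod).
  → primary stress on syllable 4.
Suffixed `stu:.der.me.tod.ge.do:.ti` (7 syllables):
  The final syllable (7, ti) is extrametrical; the stress domain is syllables 1–6.
  Weights: 1 stu: H, 2 der H, 3 me L, 4 tod H, 5 ge L, 6 do: H.
  Heavy syllables in the domain: 1, 2, 4, 6. The rightmost is syllable 6 (do:).
  → primary stress on syllable 6.

yes: 4→6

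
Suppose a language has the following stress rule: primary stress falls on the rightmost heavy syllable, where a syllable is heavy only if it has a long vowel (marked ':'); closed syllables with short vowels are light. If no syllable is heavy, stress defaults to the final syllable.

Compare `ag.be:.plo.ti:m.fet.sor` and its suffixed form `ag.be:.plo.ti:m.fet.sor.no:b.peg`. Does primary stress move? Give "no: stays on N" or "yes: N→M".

yes: 4→7

Base `ag.be:.plo.ti:m.fet.sor` (6 syllables):
  Weights: 1 ag L, 2 be: H, 3 plo L, 4 ti:m H, 5 fet L, 6 sor L.
  Heavy syllables in the domain: 2, 4. The rightmost is syllable 4 (ti:m).
  → primary stress on syllable 4.
Suffixed `ag.be:.plo.ti:m.fet.sor.no:b.peg` (8 syllables):
  Weights: 1 ag L, 2 be: H, 3 plo L, 4 ti:m H, 5 fet L, 6 sor L, 7 no:b H, 8 peg L.
  Heavy syllables in the domain: 2, 4, 7. The rightmost is syllable 7 (no:b).
  → primary stress on syllable 7.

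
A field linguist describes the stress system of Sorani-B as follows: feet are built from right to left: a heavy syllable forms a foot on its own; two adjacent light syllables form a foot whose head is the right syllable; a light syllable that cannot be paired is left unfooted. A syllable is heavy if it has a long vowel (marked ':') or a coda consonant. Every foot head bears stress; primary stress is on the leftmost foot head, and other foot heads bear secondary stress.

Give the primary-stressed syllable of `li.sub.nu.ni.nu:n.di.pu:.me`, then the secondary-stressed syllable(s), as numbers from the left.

primary 2, secondary 4, 5, 7

Weights: 1 li L, 2 sub H, 3 nu L, 4 ni L, 5 nu:n H, 6 di L, 7 pu: H, 8 me L.
Parse right to left (heavy = foot alone; LL = one foot; stranded L unfooted): li (ˈsub) (nu.ˈni) (ˈnu:n) di (ˈpu:) me.
Foot heads: 2, 4, 5, 7.
Primary stress on the leftmost head = syllable 2.
Secondary stress on 4, 5, 7: li.ˈsub.nu.ˌni.ˌnu:n.di.ˌpu:.me.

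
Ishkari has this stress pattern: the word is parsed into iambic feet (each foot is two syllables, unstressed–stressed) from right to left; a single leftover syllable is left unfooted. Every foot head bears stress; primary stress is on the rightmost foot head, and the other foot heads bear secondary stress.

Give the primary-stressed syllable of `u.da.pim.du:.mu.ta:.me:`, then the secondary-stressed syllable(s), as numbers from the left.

primary 7, secondary 3, 5

Parse right to left into iambic (σˈσ) feet: u (da.ˈpim) (du:.ˈmu) (ta:.ˈme:). Syllable 1 is left unfooted.
Foot heads (stressed positions): 3, 5, 7.
End Rule Rightmost: primary stress on the rightmost head = syllable 7.
Secondary stress on 3, 5: u.da.ˌpim.du:.ˌmu.ta:.ˈme:.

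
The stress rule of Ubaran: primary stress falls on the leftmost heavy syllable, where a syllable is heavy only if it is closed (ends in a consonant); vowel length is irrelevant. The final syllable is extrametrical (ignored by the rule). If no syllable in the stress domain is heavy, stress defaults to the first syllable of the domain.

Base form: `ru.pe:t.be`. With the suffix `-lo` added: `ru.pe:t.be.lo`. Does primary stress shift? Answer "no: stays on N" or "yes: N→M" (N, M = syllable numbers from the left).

Base `ru.pe:t.be` (3 syllables):
  The final syllable (3, be) is extrametrical; the stress domain is syllables 1–2.
  Weights: 1 ru L, 2 pe:t H.
  Heavy syllables in the domain: 2. The leftmost is syllable 2 (pe:t).
  → primary stress on syllable 2.
Suffixed `ru.pe:t.be.lo` (4 syllables):
  The final syllable (4, lo) is extrametrical; the stress domain is syllables 1–3.
  Weights: 1 ru L, 2 pe:t H, 3 be L.
  Heavy syllables in the domain: 2. The leftmost is syllable 2 (pe:t).
  → primary stress on syllable 2.

no: stays on 2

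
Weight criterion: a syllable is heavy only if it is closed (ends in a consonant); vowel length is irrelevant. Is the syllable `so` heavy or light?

light

`so`: short vowel, open (no coda). Open (no coda) → light.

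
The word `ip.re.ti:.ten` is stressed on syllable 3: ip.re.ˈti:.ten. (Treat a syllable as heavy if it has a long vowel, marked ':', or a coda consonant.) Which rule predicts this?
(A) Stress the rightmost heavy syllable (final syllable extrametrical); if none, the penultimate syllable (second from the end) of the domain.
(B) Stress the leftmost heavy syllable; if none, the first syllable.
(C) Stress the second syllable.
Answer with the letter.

Rule A → syllable 3 ✓.
Rule B → syllable 1 (observed: 3).
Rule C → syllable 2 (observed: 3).

A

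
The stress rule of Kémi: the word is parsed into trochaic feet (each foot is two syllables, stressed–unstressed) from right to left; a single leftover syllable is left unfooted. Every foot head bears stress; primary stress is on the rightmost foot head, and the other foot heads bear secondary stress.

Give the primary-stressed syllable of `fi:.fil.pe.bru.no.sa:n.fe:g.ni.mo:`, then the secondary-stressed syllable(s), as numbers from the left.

primary 8, secondary 2, 4, 6

Parse right to left into trochaic (ˈσσ) feet: fi: (ˈfil.pe) (ˈbru.no) (ˈsa:n.fe:g) (ˈni.mo:). Syllable 1 is left unfooted.
Foot heads (stressed positions): 2, 4, 6, 8.
End Rule Rightmost: primary stress on the rightmost head = syllable 8.
Secondary stress on 2, 4, 6: fi:.ˌfil.pe.ˌbru.no.ˌsa:n.fe:g.ˈni.mo:.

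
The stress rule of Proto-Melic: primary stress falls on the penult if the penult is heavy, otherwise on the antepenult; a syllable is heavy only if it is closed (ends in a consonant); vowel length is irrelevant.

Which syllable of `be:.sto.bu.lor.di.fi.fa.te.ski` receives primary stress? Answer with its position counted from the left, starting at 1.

7

Weights: 7 fa L, 8 te L, 9 ski L.
The penult (syllable 8, te) is light, so stress falls on the antepenult (syllable 7, fa).
Primary stress: syllable 7 → be:.sto.bu.lor.di.fi.ˈfa.te.ski.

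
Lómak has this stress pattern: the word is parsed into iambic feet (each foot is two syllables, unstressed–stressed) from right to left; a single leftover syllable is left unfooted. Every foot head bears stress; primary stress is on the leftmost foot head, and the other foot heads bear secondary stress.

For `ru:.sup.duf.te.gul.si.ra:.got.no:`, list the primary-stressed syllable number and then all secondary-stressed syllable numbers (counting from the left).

primary 3, secondary 5, 7, 9

Parse right to left into iambic (σˈσ) feet: ru: (sup.ˈduf) (te.ˈgul) (si.ˈra:) (got.ˈno:). Syllable 1 is left unfooted.
Foot heads (stressed positions): 3, 5, 7, 9.
End Rule Leftmost: primary stress on the leftmost head = syllable 3.
Secondary stress on 5, 7, 9: ru:.sup.ˈduf.te.ˌgul.si.ˌra:.got.ˌno:.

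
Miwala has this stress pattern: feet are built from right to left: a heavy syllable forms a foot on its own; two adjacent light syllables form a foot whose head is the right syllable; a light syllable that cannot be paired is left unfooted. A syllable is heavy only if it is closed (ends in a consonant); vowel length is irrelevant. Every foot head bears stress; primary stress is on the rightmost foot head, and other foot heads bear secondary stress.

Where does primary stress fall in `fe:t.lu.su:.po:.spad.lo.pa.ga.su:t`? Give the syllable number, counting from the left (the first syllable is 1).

9

Weights: 1 fe:t H, 2 lu L, 3 su: L, 4 po: L, 5 spad H, 6 lo L, 7 pa L, 8 ga L, 9 su:t H.
Parse right to left (heavy = foot alone; LL = one foot; stranded L unfooted): (ˈfe:t) lu (su:.ˈpo:) (ˈspad) lo (pa.ˈga) (ˈsu:t).
Foot heads: 1, 4, 5, 8, 9.
Primary stress on the rightmost head = syllable 9.
Primary stress: syllable 9 → fe:t.lu.su:.po:.spad.lo.pa.ga.ˈsu:t.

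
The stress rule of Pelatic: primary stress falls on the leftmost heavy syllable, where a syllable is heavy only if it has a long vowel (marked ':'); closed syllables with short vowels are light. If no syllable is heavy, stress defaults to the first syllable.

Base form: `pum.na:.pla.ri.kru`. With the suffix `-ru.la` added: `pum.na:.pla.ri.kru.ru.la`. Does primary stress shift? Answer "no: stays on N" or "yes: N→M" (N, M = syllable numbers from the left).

Base `pum.na:.pla.ri.kru` (5 syllables):
  Weights: 1 pum L, 2 na: H, 3 pla L, 4 ri L, 5 kru L.
  Heavy syllables in the domain: 2. The leftmost is syllable 2 (na:).
  → primary stress on syllable 2.
Suffixed `pum.na:.pla.ri.kru.ru.la` (7 syllables):
  Weights: 1 pum L, 2 na: H, 3 pla L, 4 ri L, 5 kru L, 6 ru L, 7 la L.
  Heavy syllables in the domain: 2. The leftmost is syllable 2 (na:).
  → primary stress on syllable 2.

no: stays on 2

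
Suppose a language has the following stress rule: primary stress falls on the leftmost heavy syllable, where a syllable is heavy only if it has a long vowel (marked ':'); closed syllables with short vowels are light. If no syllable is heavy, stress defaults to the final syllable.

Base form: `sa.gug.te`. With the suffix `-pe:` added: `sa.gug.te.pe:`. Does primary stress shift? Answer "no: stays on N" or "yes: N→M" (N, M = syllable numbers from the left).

yes: 3→4

Base `sa.gug.te` (3 syllables):
  Weights: 1 sa L, 2 gug L, 3 te L.
  No heavy syllable in the domain; default to the final syllable = syllable 3.
  → primary stress on syllable 3.
Suffixed `sa.gug.te.pe:` (4 syllables):
  Weights: 1 sa L, 2 gug L, 3 te L, 4 pe: H.
  Heavy syllables in the domain: 4. The leftmost is syllable 4 (pe:).
  → primary stress on syllable 4.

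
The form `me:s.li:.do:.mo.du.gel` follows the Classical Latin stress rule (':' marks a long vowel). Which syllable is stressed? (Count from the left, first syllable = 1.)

Classical Latin: stress the penult if heavy (long vowel or closed), else the antepenult.
Weights: 4 mo L, 5 du L, 6 gel H.
The penult (syllable 5, du) is light, so stress falls on the antepenult (syllable 4, mo).
Stress on syllable 4: me:s.li:.do:.ˈmo.du.gel.

4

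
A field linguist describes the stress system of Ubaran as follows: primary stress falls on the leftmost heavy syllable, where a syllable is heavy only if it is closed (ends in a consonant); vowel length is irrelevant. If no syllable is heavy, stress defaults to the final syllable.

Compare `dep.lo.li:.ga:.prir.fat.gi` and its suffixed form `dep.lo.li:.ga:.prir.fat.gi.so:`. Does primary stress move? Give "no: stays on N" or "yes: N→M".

Base `dep.lo.li:.ga:.prir.fat.gi` (7 syllables):
  Weights: 1 dep H, 2 lo L, 3 li: L, 4 ga: L, 5 prir H, 6 fat H, 7 gi L.
  Heavy syllables in the domain: 1, 5, 6. The leftmost is syllable 1 (dep).
  → primary stress on syllable 1.
Suffixed `dep.lo.li:.ga:.prir.fat.gi.so:` (8 syllables):
  Weights: 1 dep H, 2 lo L, 3 li: L, 4 ga: L, 5 prir H, 6 fat H, 7 gi L, 8 so: L.
  Heavy syllables in the domain: 1, 5, 6. The leftmost is syllable 1 (dep).
  → primary stress on syllable 1.

no: stays on 1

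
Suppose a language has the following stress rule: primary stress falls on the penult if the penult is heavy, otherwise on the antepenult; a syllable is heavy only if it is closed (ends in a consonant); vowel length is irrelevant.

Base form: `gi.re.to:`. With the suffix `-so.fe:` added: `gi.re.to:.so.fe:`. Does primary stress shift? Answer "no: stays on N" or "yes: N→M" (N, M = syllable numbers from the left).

Base `gi.re.to:` (3 syllables):
  Weights: 1 gi L, 2 re L, 3 to: L.
  The penult (syllable 2, re) is light, so stress falls on the antepenult (syllable 1, gi).
  → primary stress on syllable 1.
Suffixed `gi.re.to:.so.fe:` (5 syllables):
  Weights: 3 to: L, 4 so L, 5 fe: L.
  The penult (syllable 4, so) is light, so stress falls on the antepenult (syllable 3, to:).
  → primary stress on syllable 3.

yes: 1→3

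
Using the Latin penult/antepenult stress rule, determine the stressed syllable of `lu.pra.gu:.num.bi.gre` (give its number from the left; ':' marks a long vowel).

Classical Latin: stress the penult if heavy (long vowel or closed), else the antepenult.
Weights: 4 num H, 5 bi L, 6 gre L.
The penult (syllable 5, bi) is light, so stress falls on the antepenult (syllable 4, num).
Stress on syllable 4: lu.pra.gu:.ˈnum.bi.gre.

4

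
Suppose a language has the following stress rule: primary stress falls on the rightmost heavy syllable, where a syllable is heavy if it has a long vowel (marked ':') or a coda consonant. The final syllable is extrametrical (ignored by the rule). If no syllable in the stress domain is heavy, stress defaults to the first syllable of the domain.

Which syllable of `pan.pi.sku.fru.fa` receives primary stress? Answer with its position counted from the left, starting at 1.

The final syllable (5, fa) is extrametrical; the stress domain is syllables 1–4.
Weights: 1 pan H, 2 pi L, 3 sku L, 4 fru L.
Heavy syllables in the domain: 1. The rightmost is syllable 1 (pan).
Primary stress: syllable 1 → ˈpan.pi.sku.fru.fa.

1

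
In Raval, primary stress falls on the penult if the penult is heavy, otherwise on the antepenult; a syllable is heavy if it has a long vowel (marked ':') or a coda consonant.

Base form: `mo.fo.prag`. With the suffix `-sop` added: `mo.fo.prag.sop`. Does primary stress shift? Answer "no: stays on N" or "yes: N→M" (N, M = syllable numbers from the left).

yes: 1→3

Base `mo.fo.prag` (3 syllables):
  Weights: 1 mo L, 2 fo L, 3 prag H.
  The penult (syllable 2, fo) is light, so stress falls on the antepenult (syllable 1, mo).
  → primary stress on syllable 1.
Suffixed `mo.fo.prag.sop` (4 syllables):
  Weights: 2 fo L, 3 prag H, 4 sop H.
  The penult (syllable 3, prag) is heavy, so it takes stress.
  → primary stress on syllable 3.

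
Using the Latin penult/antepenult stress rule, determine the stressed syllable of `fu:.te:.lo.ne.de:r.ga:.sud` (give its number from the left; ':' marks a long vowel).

6

Classical Latin: stress the penult if heavy (long vowel or closed), else the antepenult.
Weights: 5 de:r H, 6 ga: H, 7 sud H.
The penult (syllable 6, ga:) is heavy, so it takes stress.
Stress on syllable 6: fu:.te:.lo.ne.de:r.ˈga:.sud.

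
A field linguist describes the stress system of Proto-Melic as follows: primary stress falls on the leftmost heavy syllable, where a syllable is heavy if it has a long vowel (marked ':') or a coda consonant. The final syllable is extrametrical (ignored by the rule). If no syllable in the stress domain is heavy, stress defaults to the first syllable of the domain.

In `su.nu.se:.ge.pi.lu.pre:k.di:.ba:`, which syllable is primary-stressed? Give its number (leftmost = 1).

3

The final syllable (9, ba:) is extrametrical; the stress domain is syllables 1–8.
Weights: 1 su L, 2 nu L, 3 se: H, 4 ge L, 5 pi L, 6 lu L, 7 pre:k H, 8 di: H.
Heavy syllables in the domain: 3, 7, 8. The leftmost is syllable 3 (se:).
Primary stress: syllable 3 → su.nu.ˈse:.ge.pi.lu.pre:k.di:.ba:.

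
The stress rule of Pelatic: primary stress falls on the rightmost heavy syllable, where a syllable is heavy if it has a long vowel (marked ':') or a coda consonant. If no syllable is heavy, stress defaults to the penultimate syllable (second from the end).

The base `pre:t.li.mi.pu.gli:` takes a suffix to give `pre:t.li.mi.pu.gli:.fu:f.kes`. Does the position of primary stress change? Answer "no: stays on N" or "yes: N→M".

Base `pre:t.li.mi.pu.gli:` (5 syllables):
  Weights: 1 pre:t H, 2 li L, 3 mi L, 4 pu L, 5 gli: H.
  Heavy syllables in the domain: 1, 5. The rightmost is syllable 5 (gli:).
  → primary stress on syllable 5.
Suffixed `pre:t.li.mi.pu.gli:.fu:f.kes` (7 syllables):
  Weights: 1 pre:t H, 2 li L, 3 mi L, 4 pu L, 5 gli: H, 6 fu:f H, 7 kes H.
  Heavy syllables in the domain: 1, 5, 6, 7. The rightmost is syllable 7 (kes).
  → primary stress on syllable 7.

yes: 5→7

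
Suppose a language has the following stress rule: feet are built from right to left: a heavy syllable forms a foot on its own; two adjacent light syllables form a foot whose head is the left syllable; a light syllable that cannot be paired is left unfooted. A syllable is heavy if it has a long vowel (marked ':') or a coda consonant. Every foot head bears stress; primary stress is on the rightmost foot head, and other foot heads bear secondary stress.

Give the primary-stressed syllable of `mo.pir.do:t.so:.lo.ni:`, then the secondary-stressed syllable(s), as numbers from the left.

Weights: 1 mo L, 2 pir H, 3 do:t H, 4 so: H, 5 lo L, 6 ni: H.
Parse right to left (heavy = foot alone; LL = one foot; stranded L unfooted): mo (ˈpir) (ˈdo:t) (ˈso:) lo (ˈni:).
Foot heads: 2, 3, 4, 6.
Primary stress on the rightmost head = syllable 6.
Secondary stress on 2, 3, 4: mo.ˌpir.ˌdo:t.ˌso:.lo.ˈni:.

primary 6, secondary 2, 3, 4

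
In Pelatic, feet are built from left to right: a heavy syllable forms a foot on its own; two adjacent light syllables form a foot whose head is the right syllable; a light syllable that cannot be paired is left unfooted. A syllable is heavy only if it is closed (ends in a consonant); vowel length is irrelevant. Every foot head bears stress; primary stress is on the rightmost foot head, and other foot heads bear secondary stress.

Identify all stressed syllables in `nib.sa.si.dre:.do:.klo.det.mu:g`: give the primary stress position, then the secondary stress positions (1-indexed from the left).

Weights: 1 nib H, 2 sa L, 3 si L, 4 dre: L, 5 do: L, 6 klo L, 7 det H, 8 mu:g H.
Parse left to right (heavy = foot alone; LL = one foot; stranded L unfooted): (ˈnib) (sa.ˈsi) (dre:.ˈdo:) klo (ˈdet) (ˈmu:g).
Foot heads: 1, 3, 5, 7, 8.
Primary stress on the rightmost head = syllable 8.
Secondary stress on 1, 3, 5, 7: ˌnib.sa.ˌsi.dre:.ˌdo:.klo.ˌdet.ˈmu:g.

primary 8, secondary 1, 3, 5, 7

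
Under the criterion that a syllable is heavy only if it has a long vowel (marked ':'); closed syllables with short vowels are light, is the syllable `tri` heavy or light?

light

`tri`: short vowel, open (no coda). Short vowel → light.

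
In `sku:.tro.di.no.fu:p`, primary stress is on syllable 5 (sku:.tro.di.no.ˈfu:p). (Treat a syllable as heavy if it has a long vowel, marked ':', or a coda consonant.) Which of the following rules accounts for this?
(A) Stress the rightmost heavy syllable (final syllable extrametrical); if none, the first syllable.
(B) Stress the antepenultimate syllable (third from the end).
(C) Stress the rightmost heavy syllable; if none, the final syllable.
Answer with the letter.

Rule A → syllable 1 (observed: 5).
Rule B → syllable 3 (observed: 5).
Rule C → syllable 5 ✓.

C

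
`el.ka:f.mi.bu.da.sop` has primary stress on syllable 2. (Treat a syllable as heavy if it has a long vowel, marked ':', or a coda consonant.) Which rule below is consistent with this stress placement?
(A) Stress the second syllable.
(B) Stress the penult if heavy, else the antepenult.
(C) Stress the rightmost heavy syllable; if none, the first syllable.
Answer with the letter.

Rule A → syllable 2 ✓.
Rule B → syllable 4 (observed: 2).
Rule C → syllable 6 (observed: 2).

A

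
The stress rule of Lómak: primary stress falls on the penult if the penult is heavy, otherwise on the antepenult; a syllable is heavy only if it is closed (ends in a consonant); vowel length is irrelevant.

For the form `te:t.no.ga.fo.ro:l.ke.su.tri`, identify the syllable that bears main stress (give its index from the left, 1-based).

6

Weights: 6 ke L, 7 su L, 8 tri L.
The penult (syllable 7, su) is light, so stress falls on the antepenult (syllable 6, ke).
Primary stress: syllable 6 → te:t.no.ga.fo.ro:l.ˈke.su.tri.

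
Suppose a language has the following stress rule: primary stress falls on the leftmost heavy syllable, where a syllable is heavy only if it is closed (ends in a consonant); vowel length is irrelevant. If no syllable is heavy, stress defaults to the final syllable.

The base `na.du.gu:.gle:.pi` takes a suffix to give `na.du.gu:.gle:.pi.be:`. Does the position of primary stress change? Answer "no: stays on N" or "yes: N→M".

Base `na.du.gu:.gle:.pi` (5 syllables):
  Weights: 1 na L, 2 du L, 3 gu: L, 4 gle: L, 5 pi L.
  No heavy syllable in the domain; default to the final syllable = syllable 5.
  → primary stress on syllable 5.
Suffixed `na.du.gu:.gle:.pi.be:` (6 syllables):
  Weights: 1 na L, 2 du L, 3 gu: L, 4 gle: L, 5 pi L, 6 be: L.
  No heavy syllable in the domain; default to the final syllable = syllable 6.
  → primary stress on syllable 6.

yes: 5→6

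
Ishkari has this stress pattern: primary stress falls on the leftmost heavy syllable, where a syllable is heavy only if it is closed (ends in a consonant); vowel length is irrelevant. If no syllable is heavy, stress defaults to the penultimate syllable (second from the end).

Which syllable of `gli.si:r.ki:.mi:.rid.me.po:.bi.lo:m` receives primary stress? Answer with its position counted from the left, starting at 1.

Weights: 1 gli L, 2 si:r H, 3 ki: L, 4 mi: L, 5 rid H, 6 me L, 7 po: L, 8 bi L, 9 lo:m H.
Heavy syllables in the domain: 2, 5, 9. The leftmost is syllable 2 (si:r).
Primary stress: syllable 2 → gli.ˈsi:r.ki:.mi:.rid.me.po:.bi.lo:m.

2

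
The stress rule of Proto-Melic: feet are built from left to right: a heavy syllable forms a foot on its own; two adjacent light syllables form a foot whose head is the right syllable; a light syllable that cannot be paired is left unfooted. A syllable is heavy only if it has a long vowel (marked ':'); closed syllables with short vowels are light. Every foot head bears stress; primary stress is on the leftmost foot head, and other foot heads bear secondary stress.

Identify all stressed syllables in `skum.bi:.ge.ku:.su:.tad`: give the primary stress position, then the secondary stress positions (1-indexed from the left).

primary 2, secondary 4, 5

Weights: 1 skum L, 2 bi: H, 3 ge L, 4 ku: H, 5 su: H, 6 tad L.
Parse left to right (heavy = foot alone; LL = one foot; stranded L unfooted): skum (ˈbi:) ge (ˈku:) (ˈsu:) tad.
Foot heads: 2, 4, 5.
Primary stress on the leftmost head = syllable 2.
Secondary stress on 4, 5: skum.ˈbi:.ge.ˌku:.ˌsu:.tad.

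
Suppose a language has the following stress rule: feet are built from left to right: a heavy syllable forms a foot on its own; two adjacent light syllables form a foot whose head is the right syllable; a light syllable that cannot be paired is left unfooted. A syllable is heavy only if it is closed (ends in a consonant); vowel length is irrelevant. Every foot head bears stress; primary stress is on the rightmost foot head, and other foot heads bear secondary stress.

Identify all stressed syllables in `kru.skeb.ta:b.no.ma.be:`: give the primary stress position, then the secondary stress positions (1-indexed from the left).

primary 5, secondary 2, 3

Weights: 1 kru L, 2 skeb H, 3 ta:b H, 4 no L, 5 ma L, 6 be: L.
Parse left to right (heavy = foot alone; LL = one foot; stranded L unfooted): kru (ˈskeb) (ˈta:b) (no.ˈma) be:.
Foot heads: 2, 3, 5.
Primary stress on the rightmost head = syllable 5.
Secondary stress on 2, 3: kru.ˌskeb.ˌta:b.no.ˈma.be:.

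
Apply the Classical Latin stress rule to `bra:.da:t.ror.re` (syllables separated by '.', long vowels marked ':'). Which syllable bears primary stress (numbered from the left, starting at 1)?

3

Classical Latin: stress the penult if heavy (long vowel or closed), else the antepenult.
Weights: 2 da:t H, 3 ror H, 4 re L.
The penult (syllable 3, ror) is heavy, so it takes stress.
Stress on syllable 3: bra:.da:t.ˈror.re.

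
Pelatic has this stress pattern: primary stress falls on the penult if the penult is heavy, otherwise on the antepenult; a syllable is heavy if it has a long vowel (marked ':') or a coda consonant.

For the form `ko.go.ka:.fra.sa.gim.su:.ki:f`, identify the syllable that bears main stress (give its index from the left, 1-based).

Weights: 6 gim H, 7 su: H, 8 ki:f H.
The penult (syllable 7, su:) is heavy, so it takes stress.
Primary stress: syllable 7 → ko.go.ka:.fra.sa.gim.ˈsu:.ki:f.

7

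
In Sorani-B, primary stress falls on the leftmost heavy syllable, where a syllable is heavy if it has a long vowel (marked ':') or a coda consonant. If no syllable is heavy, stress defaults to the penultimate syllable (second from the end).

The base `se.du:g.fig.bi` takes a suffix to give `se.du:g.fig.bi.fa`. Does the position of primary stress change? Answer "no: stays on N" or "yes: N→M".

Base `se.du:g.fig.bi` (4 syllables):
  Weights: 1 se L, 2 du:g H, 3 fig H, 4 bi L.
  Heavy syllables in the domain: 2, 3. The leftmost is syllable 2 (du:g).
  → primary stress on syllable 2.
Suffixed `se.du:g.fig.bi.fa` (5 syllables):
  Weights: 1 se L, 2 du:g H, 3 fig H, 4 bi L, 5 fa L.
  Heavy syllables in the domain: 2, 3. The leftmost is syllable 2 (du:g).
  → primary stress on syllable 2.

no: stays on 2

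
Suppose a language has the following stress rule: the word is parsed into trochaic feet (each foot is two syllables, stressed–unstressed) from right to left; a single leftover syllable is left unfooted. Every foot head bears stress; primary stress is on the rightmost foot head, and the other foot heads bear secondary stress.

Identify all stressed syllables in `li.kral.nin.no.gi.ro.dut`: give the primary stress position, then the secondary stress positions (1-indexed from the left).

Parse right to left into trochaic (ˈσσ) feet: li (ˈkral.nin) (ˈno.gi) (ˈro.dut). Syllable 1 is left unfooted.
Foot heads (stressed positions): 2, 4, 6.
End Rule Rightmost: primary stress on the rightmost head = syllable 6.
Secondary stress on 2, 4: li.ˌkral.nin.ˌno.gi.ˈro.dut.

primary 6, secondary 2, 4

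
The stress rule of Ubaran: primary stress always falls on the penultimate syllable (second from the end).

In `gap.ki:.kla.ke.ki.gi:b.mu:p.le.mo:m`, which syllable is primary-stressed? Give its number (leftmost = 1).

8

The word has 9 syllables; the penultimate syllable (second from the end) is syllable 8 (le).
Primary stress: syllable 8 → gap.ki:.kla.ke.ki.gi:b.mu:p.ˈle.mo:m.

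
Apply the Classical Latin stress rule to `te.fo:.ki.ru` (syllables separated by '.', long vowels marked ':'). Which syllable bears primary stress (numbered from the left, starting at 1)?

Classical Latin: stress the penult if heavy (long vowel or closed), else the antepenult.
Weights: 2 fo: H, 3 ki L, 4 ru L.
The penult (syllable 3, ki) is light, so stress falls on the antepenult (syllable 2, fo:).
Stress on syllable 2: te.ˈfo:.ki.ru.

2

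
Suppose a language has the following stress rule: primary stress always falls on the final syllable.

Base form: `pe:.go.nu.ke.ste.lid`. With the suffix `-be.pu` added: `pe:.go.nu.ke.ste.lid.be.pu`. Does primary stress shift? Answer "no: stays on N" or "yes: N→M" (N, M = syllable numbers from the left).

yes: 6→8

Base `pe:.go.nu.ke.ste.lid` (6 syllables):
  The word has 6 syllables; the final syllable is syllable 6 (lid).
  → primary stress on syllable 6.
Suffixed `pe:.go.nu.ke.ste.lid.be.pu` (8 syllables):
  The word has 8 syllables; the final syllable is syllable 8 (pu).
  → primary stress on syllable 8.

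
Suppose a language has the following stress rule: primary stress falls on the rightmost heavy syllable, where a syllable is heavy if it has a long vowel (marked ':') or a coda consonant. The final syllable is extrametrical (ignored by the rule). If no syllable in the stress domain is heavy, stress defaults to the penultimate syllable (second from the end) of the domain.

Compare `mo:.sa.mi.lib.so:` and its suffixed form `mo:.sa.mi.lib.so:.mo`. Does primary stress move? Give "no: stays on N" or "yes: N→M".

Base `mo:.sa.mi.lib.so:` (5 syllables):
  The final syllable (5, so:) is extrametrical; the stress domain is syllables 1–4.
  Weights: 1 mo: H, 2 sa L, 3 mi L, 4 lib H.
  Heavy syllables in the domain: 1, 4. The rightmost is syllable 4 (lib).
  → primary stress on syllable 4.
Suffixed `mo:.sa.mi.lib.so:.mo` (6 syllables):
  The final syllable (6, mo) is extrametrical; the stress domain is syllables 1–5.
  Weights: 1 mo: H, 2 sa L, 3 mi L, 4 lib H, 5 so: H.
  Heavy syllables in the domain: 1, 4, 5. The rightmost is syllable 5 (so:).
  → primary stress on syllable 5.

yes: 4→5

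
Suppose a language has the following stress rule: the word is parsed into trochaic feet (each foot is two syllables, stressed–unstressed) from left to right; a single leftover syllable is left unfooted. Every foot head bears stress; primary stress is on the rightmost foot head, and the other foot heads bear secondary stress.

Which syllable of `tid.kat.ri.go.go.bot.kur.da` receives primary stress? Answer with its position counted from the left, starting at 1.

7

Parse left to right into trochaic (ˈσσ) feet: (ˈtid.kat) (ˈri.go) (ˈgo.bot) (ˈkur.da).
Foot heads (stressed positions): 1, 3, 5, 7.
End Rule Rightmost: primary stress on the rightmost head = syllable 7.
Primary stress: syllable 7 → tid.kat.ri.go.go.bot.ˈkur.da.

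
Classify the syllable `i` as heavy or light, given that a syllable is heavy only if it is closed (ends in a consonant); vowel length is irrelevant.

light

`i`: short vowel, open (no coda). Open (no coda) → light.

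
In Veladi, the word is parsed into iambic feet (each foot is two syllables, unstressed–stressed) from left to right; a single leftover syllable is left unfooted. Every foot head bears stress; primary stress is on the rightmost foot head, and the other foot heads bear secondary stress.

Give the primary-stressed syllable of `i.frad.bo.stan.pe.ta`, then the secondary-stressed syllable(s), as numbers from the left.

primary 6, secondary 2, 4

Parse left to right into iambic (σˈσ) feet: (i.ˈfrad) (bo.ˈstan) (pe.ˈta).
Foot heads (stressed positions): 2, 4, 6.
End Rule Rightmost: primary stress on the rightmost head = syllable 6.
Secondary stress on 2, 4: i.ˌfrad.bo.ˌstan.pe.ˈta.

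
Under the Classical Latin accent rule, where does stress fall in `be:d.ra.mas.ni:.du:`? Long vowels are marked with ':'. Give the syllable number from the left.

Classical Latin: stress the penult if heavy (long vowel or closed), else the antepenult.
Weights: 3 mas H, 4 ni: H, 5 du: H.
The penult (syllable 4, ni:) is heavy, so it takes stress.
Stress on syllable 4: be:d.ra.mas.ˈni:.du:.

4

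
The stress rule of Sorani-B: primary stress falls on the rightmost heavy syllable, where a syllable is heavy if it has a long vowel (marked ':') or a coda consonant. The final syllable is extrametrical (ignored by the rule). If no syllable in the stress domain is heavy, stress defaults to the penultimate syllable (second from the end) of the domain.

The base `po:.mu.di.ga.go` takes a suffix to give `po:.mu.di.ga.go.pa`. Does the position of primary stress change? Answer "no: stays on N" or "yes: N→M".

Base `po:.mu.di.ga.go` (5 syllables):
  The final syllable (5, go) is extrametrical; the stress domain is syllables 1–4.
  Weights: 1 po: H, 2 mu L, 3 di L, 4 ga L.
  Heavy syllables in the domain: 1. The rightmost is syllable 1 (po:).
  → primary stress on syllable 1.
Suffixed `po:.mu.di.ga.go.pa` (6 syllables):
  The final syllable (6, pa) is extrametrical; the stress domain is syllables 1–5.
  Weights: 1 po: H, 2 mu L, 3 di L, 4 ga L, 5 go L.
  Heavy syllables in the domain: 1. The rightmost is syllable 1 (po:).
  → primary stress on syllable 1.

no: stays on 1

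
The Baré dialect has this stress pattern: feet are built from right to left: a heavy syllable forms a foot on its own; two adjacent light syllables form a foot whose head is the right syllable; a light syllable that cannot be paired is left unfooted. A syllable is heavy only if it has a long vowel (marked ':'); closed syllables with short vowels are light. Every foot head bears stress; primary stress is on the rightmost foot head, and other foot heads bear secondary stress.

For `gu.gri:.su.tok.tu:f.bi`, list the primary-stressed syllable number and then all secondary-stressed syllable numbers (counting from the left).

Weights: 1 gu L, 2 gri: H, 3 su L, 4 tok L, 5 tu:f H, 6 bi L.
Parse right to left (heavy = foot alone; LL = one foot; stranded L unfooted): gu (ˈgri:) (su.ˈtok) (ˈtu:f) bi.
Foot heads: 2, 4, 5.
Primary stress on the rightmost head = syllable 5.
Secondary stress on 2, 4: gu.ˌgri:.su.ˌtok.ˈtu:f.bi.

primary 5, secondary 2, 4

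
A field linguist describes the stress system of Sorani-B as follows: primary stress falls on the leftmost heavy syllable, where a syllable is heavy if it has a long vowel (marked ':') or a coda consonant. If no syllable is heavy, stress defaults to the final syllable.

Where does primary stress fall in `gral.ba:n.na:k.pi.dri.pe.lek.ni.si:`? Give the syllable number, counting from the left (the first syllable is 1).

1

Weights: 1 gral H, 2 ba:n H, 3 na:k H, 4 pi L, 5 dri L, 6 pe L, 7 lek H, 8 ni L, 9 si: H.
Heavy syllables in the domain: 1, 2, 3, 7, 9. The leftmost is syllable 1 (gral).
Primary stress: syllable 1 → ˈgral.ba:n.na:k.pi.dri.pe.lek.ni.si:.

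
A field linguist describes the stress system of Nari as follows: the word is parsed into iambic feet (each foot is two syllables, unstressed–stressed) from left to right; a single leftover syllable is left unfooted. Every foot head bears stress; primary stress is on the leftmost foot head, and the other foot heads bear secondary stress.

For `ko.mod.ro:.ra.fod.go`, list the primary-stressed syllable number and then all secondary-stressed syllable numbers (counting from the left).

primary 2, secondary 4, 6

Parse left to right into iambic (σˈσ) feet: (ko.ˈmod) (ro:.ˈra) (fod.ˈgo).
Foot heads (stressed positions): 2, 4, 6.
End Rule Leftmost: primary stress on the leftmost head = syllable 2.
Secondary stress on 4, 6: ko.ˈmod.ro:.ˌra.fod.ˌgo.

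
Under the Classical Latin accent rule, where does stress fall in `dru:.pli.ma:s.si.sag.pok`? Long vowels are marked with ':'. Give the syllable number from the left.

5

Classical Latin: stress the penult if heavy (long vowel or closed), else the antepenult.
Weights: 4 si L, 5 sag H, 6 pok H.
The penult (syllable 5, sag) is heavy, so it takes stress.
Stress on syllable 5: dru:.pli.ma:s.si.ˈsag.pok.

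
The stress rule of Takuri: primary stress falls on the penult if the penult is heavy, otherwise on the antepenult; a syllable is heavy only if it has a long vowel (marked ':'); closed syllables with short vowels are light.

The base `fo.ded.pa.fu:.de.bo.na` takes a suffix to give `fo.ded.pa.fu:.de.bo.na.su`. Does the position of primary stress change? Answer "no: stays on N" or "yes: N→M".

Base `fo.ded.pa.fu:.de.bo.na` (7 syllables):
  Weights: 5 de L, 6 bo L, 7 na L.
  The penult (syllable 6, bo) is light, so stress falls on the antepenult (syllable 5, de).
  → primary stress on syllable 5.
Suffixed `fo.ded.pa.fu:.de.bo.na.su` (8 syllables):
  Weights: 6 bo L, 7 na L, 8 su L.
  The penult (syllable 7, na) is light, so stress falls on the antepenult (syllable 6, bo).
  → primary stress on syllable 6.

yes: 5→6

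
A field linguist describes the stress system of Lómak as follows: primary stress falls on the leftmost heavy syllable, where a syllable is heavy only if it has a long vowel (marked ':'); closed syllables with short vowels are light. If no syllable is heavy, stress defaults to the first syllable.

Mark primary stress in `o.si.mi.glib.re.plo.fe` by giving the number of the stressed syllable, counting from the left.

Weights: 1 o L, 2 si L, 3 mi L, 4 glib L, 5 re L, 6 plo L, 7 fe L.
No heavy syllable in the domain; default to the first syllable = syllable 1.
Primary stress: syllable 1 → ˈo.si.mi.glib.re.plo.fe.

1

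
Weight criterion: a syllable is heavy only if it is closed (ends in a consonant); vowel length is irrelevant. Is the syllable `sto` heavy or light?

light

`sto`: short vowel, open (no coda). Open (no coda) → light.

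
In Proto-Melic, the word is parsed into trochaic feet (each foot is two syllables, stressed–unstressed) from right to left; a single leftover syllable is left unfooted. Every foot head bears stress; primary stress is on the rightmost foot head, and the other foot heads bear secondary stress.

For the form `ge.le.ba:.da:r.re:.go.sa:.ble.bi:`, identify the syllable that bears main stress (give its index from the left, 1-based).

Parse right to left into trochaic (ˈσσ) feet: ge (ˈle.ba:) (ˈda:r.re:) (ˈgo.sa:) (ˈble.bi:). Syllable 1 is left unfooted.
Foot heads (stressed positions): 2, 4, 6, 8.
End Rule Rightmost: primary stress on the rightmost head = syllable 8.
Primary stress: syllable 8 → ge.le.ba:.da:r.re:.go.sa:.ˈble.bi:.

8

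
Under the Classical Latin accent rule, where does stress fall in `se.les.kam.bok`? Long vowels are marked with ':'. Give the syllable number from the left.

3

Classical Latin: stress the penult if heavy (long vowel or closed), else the antepenult.
Weights: 2 les H, 3 kam H, 4 bok H.
The penult (syllable 3, kam) is heavy, so it takes stress.
Stress on syllable 3: se.les.ˈkam.bok.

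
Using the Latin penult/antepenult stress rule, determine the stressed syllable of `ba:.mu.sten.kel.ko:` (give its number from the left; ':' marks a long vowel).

Classical Latin: stress the penult if heavy (long vowel or closed), else the antepenult.
Weights: 3 sten H, 4 kel H, 5 ko: H.
The penult (syllable 4, kel) is heavy, so it takes stress.
Stress on syllable 4: ba:.mu.sten.ˈkel.ko:.

4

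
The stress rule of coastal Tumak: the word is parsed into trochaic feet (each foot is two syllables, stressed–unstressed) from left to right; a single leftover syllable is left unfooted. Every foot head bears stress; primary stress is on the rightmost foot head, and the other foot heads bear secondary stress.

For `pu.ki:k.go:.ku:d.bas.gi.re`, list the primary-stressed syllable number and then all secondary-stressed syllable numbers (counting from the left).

primary 5, secondary 1, 3

Parse left to right into trochaic (ˈσσ) feet: (ˈpu.ki:k) (ˈgo:.ku:d) (ˈbas.gi) re. Syllable 7 is left unfooted.
Foot heads (stressed positions): 1, 3, 5.
End Rule Rightmost: primary stress on the rightmost head = syllable 5.
Secondary stress on 1, 3: ˌpu.ki:k.ˌgo:.ku:d.ˈbas.gi.re.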